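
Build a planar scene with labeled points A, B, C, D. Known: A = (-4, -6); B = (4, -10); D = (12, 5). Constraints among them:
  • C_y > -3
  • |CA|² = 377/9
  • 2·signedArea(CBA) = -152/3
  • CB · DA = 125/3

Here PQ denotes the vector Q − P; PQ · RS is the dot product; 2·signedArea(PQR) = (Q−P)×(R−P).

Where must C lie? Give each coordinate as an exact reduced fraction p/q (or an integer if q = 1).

1. C_x = 4/3  [CB · DA = 125/3 ∩ 2·signedArea(CBA) = -152/3]
2. C_y = -7/3  [CB · DA = 125/3 ∩ 2·signedArea(CBA) = -152/3]
   → C = (4/3, -7/3)

C = (4/3, -7/3)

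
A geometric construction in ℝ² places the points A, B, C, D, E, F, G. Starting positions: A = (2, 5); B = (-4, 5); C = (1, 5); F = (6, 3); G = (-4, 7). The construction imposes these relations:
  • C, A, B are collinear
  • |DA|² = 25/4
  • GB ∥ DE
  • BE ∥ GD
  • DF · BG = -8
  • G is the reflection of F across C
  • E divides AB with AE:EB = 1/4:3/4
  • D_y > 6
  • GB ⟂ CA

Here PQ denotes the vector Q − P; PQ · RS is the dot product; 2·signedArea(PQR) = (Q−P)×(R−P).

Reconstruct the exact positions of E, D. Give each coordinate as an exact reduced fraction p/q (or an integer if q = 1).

D = (1/2, 7)
E = (1/2, 5)

1. E_x = 1/2  [E divides AB with AE:EB = 1/4:3/4]
2. E_y = 5  [E divides AB with AE:EB = 1/4:3/4]
   → E = (1/2, 5)
3. D_x = 1/2  [GB ∥ DE ∩ BE ∥ GD]
4. D_y = 7  [GB ∥ DE ∩ BE ∥ GD]
   → D = (1/2, 7)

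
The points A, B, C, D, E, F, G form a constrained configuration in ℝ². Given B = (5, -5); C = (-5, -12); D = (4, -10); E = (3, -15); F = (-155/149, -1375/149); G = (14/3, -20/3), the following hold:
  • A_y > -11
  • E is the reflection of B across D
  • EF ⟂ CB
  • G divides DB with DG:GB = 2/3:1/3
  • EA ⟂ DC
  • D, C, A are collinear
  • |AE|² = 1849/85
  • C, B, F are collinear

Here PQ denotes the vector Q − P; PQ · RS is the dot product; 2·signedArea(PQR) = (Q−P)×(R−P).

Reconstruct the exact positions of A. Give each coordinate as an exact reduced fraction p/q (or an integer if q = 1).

1. A_x = 169/85  [D, C, A are collinear ∩ EA ⟂ DC]
2. A_y = -888/85  [D, C, A are collinear ∩ EA ⟂ DC]
   → A = (169/85, -888/85)

A = (169/85, -888/85)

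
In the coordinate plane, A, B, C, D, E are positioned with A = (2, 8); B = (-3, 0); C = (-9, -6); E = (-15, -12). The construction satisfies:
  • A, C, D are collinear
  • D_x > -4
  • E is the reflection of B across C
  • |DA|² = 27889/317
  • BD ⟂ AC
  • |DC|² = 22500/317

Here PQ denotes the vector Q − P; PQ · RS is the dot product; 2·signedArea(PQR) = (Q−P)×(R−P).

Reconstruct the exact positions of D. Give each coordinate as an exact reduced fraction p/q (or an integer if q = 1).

D = (-1203/317, 198/317)

1. D_x = -1203/317  [A, C, D are collinear ∩ BD ⟂ AC]
2. D_y = 198/317  [A, C, D are collinear ∩ BD ⟂ AC]
   → D = (-1203/317, 198/317)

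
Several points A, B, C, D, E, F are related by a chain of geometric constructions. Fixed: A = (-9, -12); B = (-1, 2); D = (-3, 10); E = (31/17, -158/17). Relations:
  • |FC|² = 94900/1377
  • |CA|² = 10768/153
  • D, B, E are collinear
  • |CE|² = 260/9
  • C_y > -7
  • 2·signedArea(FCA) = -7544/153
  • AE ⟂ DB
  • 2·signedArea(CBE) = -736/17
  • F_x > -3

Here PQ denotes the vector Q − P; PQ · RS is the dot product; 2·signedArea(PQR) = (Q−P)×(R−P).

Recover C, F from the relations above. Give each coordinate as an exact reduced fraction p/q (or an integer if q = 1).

C = (-139/51, -328/51)
F = (-343/153, 284/153)

1. C_x = -139/51  [line 192/17·x + 48/17·y + 832/17 = 0 ∩ |CA|² = 10768/153]
2. C_y = -328/51  [line 192/17·x + 48/17·y + 832/17 = 0 ∩ |CA|² = 10768/153]
   → C = (-139/51, -328/51)
3. F_x = -343/153  [line 284/51·x + -320/51·y + 3692/153 = 0 ∩ |FC|² = 94900/1377]
4. F_y = 284/153  [line 284/51·x + -320/51·y + 3692/153 = 0 ∩ |FC|² = 94900/1377]
   → F = (-343/153, 284/153)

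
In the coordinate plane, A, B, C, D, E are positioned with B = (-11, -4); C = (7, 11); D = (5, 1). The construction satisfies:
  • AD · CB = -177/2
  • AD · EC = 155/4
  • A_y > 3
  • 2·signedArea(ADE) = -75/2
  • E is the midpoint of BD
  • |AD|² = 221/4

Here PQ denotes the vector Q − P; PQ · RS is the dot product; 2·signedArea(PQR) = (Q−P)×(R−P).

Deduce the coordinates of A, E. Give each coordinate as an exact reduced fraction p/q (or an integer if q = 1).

A = (-2, 7/2)
E = (-3, -3/2)

1. A_x = -2  [line 18·x + 15·y + -33/2 = 0 ∩ |AD|² = 221/4]
2. A_y = 7/2  [line 18·x + 15·y + -33/2 = 0 ∩ |AD|² = 221/4]
   → A = (-2, 7/2)
3. E_x = -3  [AD · EC = 155/4 ∩ E is the midpoint of BD]
4. E_y = -3/2  [AD · EC = 155/4 ∩ E is the midpoint of BD]
   → E = (-3, -3/2)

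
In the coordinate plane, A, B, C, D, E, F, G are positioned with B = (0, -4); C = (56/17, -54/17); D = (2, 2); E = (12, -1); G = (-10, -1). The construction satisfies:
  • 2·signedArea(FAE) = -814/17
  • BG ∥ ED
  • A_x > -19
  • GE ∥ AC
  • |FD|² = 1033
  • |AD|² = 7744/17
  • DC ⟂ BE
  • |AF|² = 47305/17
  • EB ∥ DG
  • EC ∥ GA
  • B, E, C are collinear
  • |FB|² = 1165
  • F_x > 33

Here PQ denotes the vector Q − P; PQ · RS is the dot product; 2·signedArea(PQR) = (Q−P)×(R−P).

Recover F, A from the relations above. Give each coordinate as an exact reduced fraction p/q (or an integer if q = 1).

1. A_x = -318/17  [GE ∥ AC ∩ EC ∥ GA]
2. A_y = -54/17  [GE ∥ AC ∩ EC ∥ GA]
   → A = (-318/17, -54/17)
3. F_x = 34  [line -37/17·x + 522/17·y + 1780/17 = 0 ∩ |FB|² = 1165]
4. F_y = -1  [line -37/17·x + 522/17·y + 1780/17 = 0 ∩ |FB|² = 1165]
   → F = (34, -1)

A = (-318/17, -54/17)
F = (34, -1)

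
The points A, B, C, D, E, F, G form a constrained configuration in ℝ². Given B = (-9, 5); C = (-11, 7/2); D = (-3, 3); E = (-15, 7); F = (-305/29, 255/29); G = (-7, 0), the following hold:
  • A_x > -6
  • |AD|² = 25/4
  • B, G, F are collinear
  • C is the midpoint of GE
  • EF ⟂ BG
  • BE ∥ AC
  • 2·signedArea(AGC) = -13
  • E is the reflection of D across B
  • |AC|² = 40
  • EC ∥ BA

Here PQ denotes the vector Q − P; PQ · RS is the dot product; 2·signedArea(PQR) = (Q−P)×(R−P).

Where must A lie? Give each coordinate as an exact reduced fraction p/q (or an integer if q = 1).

1. A_x = -5  [BE ∥ AC ∩ EC ∥ BA]
2. A_y = 3/2  [BE ∥ AC ∩ EC ∥ BA]
   → A = (-5, 3/2)

A = (-5, 3/2)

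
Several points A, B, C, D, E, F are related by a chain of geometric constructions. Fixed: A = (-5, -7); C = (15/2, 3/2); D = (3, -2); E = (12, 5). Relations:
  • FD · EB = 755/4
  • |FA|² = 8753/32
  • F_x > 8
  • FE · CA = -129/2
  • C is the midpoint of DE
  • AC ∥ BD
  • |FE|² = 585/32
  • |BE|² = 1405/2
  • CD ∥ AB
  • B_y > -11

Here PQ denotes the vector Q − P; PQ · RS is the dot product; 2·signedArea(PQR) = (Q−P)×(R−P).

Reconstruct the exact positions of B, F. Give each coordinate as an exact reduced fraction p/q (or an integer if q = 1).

B = (-19/2, -21/2)
F = (69/8, 19/8)

1. B_x = -19/2  [AC ∥ BD ∩ CD ∥ AB]
2. B_y = -21/2  [AC ∥ BD ∩ CD ∥ AB]
   → B = (-19/2, -21/2)
3. F_x = 69/8  [FE · CA = -129/2 ∩ FD · EB = 755/4]
4. F_y = 19/8  [FE · CA = -129/2 ∩ FD · EB = 755/4]
   → F = (69/8, 19/8)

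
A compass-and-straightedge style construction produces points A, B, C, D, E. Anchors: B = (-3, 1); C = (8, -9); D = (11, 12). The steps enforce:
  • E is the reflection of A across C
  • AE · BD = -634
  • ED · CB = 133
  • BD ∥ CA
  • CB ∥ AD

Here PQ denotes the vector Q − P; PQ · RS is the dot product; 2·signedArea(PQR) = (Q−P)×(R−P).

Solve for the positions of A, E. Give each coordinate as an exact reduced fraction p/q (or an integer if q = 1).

A = (22, 2)
E = (-6, -20)

1. A_x = 22  [CB ∥ AD ∩ BD ∥ CA]
2. A_y = 2  [CB ∥ AD ∩ BD ∥ CA]
   → A = (22, 2)
3. E_x = -6  [E is the reflection of A across C]
4. E_y = -20  [E is the reflection of A across C]
   → E = (-6, -20)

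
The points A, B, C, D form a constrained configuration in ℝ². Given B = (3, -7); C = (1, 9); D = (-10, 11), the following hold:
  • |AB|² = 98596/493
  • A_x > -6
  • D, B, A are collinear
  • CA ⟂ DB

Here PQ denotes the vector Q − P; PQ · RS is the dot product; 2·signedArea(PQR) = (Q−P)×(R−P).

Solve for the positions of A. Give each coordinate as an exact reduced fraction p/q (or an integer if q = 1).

A = (-2603/493, 2201/493)

1. A_x = -2603/493  [D, B, A are collinear ∩ CA ⟂ DB]
2. A_y = 2201/493  [D, B, A are collinear ∩ CA ⟂ DB]
   → A = (-2603/493, 2201/493)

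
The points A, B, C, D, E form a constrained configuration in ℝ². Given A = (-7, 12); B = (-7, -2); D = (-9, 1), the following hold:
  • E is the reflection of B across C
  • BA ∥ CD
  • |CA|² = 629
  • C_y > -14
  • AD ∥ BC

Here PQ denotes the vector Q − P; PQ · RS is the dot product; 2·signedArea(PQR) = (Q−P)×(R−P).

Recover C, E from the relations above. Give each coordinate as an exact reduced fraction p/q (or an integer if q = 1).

C = (-9, -13)
E = (-11, -24)

1. C_x = -9  [BA ∥ CD ∩ AD ∥ BC]
2. C_y = -13  [BA ∥ CD ∩ AD ∥ BC]
   → C = (-9, -13)
3. E_x = -11  [E is the reflection of B across C]
4. E_y = -24  [E is the reflection of B across C]
   → E = (-11, -24)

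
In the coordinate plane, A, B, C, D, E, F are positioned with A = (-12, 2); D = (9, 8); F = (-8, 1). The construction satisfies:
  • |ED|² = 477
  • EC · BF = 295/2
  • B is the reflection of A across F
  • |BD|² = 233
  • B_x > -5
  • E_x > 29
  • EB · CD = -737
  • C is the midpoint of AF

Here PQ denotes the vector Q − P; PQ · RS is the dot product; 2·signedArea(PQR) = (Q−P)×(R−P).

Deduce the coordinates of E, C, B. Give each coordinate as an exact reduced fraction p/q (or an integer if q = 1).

1. C_x = -10  [C is the midpoint of AF]
2. C_y = 3/2  [C is the midpoint of AF]
   → C = (-10, 3/2)
3. B_x = -4  [B is the reflection of A across F]
4. B_y = 0  [B is the reflection of A across F]
   → B = (-4, 0)
5. E_x = 30  [EC · BF = 295/2 ∩ EB · CD = -737]
6. E_y = 14  [EC · BF = 295/2 ∩ EB · CD = -737]
   → E = (30, 14)

B = (-4, 0)
C = (-10, 3/2)
E = (30, 14)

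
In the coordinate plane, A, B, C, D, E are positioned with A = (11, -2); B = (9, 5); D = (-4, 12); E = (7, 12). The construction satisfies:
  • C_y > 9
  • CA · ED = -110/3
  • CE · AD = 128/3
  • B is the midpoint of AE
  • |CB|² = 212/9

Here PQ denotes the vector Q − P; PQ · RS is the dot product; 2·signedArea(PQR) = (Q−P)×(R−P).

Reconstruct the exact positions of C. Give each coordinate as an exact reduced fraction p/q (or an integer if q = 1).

1. C_x = 23/3  [CA · ED = -110/3 ∩ CE · AD = 128/3]
2. C_y = 29/3  [CA · ED = -110/3 ∩ CE · AD = 128/3]
   → C = (23/3, 29/3)

C = (23/3, 29/3)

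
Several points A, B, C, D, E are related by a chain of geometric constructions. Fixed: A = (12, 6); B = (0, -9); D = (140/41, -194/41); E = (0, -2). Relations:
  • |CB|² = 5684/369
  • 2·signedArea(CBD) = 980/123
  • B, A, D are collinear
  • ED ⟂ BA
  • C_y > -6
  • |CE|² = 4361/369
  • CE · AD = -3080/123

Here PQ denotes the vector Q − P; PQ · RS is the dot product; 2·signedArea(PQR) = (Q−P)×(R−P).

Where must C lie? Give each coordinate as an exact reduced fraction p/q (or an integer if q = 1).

C = (140/123, -215/41)

1. C_x = 140/123  [CE · AD = -3080/123 ∩ 2·signedArea(CBD) = 980/123]
2. C_y = -215/41  [CE · AD = -3080/123 ∩ 2·signedArea(CBD) = 980/123]
   → C = (140/123, -215/41)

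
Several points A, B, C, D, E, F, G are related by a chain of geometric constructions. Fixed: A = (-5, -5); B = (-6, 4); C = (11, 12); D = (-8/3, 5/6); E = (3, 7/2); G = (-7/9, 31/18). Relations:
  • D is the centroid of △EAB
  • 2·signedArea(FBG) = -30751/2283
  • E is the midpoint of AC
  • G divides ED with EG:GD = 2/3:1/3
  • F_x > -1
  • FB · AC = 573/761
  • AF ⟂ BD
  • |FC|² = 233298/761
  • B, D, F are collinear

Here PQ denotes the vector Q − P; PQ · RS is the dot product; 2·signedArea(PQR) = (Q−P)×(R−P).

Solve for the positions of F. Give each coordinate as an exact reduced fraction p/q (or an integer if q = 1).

F = (-746/761, -585/761)

1. F_x = -746/761  [B, D, F are collinear ∩ AF ⟂ BD]
2. F_y = -585/761  [B, D, F are collinear ∩ AF ⟂ BD]
   → F = (-746/761, -585/761)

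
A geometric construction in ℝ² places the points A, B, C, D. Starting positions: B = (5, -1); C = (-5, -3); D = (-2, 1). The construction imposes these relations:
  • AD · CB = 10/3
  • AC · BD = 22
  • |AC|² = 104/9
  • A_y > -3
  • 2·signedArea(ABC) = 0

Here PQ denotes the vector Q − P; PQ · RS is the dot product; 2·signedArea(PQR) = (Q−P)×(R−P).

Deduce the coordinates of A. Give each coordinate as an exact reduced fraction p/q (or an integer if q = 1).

A = (-5/3, -7/3)

1. A_x = -5/3  [2·signedArea(ABC) = 0 ∩ AC · BD = 22]
2. A_y = -7/3  [2·signedArea(ABC) = 0 ∩ AC · BD = 22]
   → A = (-5/3, -7/3)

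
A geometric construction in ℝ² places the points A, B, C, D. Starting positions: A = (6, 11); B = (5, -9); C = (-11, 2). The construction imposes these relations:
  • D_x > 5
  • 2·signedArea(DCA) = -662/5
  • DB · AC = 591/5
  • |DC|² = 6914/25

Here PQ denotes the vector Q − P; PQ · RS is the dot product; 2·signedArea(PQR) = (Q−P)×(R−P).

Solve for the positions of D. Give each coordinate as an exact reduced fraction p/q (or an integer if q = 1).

1. D_x = 28/5  [DB · AC = 591/5 ∩ 2·signedArea(DCA) = -662/5]
2. D_y = 3  [DB · AC = 591/5 ∩ 2·signedArea(DCA) = -662/5]
   → D = (28/5, 3)

D = (28/5, 3)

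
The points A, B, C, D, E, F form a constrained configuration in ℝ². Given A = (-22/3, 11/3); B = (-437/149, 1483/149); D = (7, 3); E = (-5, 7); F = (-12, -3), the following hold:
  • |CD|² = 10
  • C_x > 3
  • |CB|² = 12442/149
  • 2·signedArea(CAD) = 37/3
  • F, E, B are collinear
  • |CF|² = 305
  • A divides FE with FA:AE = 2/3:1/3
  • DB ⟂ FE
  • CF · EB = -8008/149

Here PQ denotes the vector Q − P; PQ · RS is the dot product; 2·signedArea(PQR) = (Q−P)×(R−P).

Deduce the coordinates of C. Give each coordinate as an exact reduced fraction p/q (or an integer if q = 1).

C = (4, 4)

1. C_x = 4  [CF · EB = -8008/149 ∩ 2·signedArea(CAD) = 37/3]
2. C_y = 4  [CF · EB = -8008/149 ∩ 2·signedArea(CAD) = 37/3]
   → C = (4, 4)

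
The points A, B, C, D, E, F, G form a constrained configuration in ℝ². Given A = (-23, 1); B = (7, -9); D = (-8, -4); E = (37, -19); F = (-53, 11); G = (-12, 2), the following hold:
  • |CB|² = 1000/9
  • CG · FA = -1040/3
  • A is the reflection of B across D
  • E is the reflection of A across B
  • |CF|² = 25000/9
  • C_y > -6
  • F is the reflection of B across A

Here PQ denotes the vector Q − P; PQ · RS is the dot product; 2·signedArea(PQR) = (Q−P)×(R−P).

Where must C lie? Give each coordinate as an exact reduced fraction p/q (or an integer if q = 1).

1. C_x = -3  [line -30·x + 10·y + -100/3 = 0 ∩ |CB|² = 1000/9]
2. C_y = -17/3  [line -30·x + 10·y + -100/3 = 0 ∩ |CB|² = 1000/9]
   → C = (-3, -17/3)

C = (-3, -17/3)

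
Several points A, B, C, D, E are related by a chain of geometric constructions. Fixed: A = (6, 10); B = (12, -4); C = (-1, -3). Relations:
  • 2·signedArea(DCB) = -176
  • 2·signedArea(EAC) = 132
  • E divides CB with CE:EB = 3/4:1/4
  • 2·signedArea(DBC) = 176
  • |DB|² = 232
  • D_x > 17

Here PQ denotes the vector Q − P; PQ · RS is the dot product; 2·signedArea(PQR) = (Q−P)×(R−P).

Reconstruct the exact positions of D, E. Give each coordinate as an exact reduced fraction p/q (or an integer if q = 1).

D = (18, -18)
E = (35/4, -15/4)

1. D_x = 18  [line -1·x + -13·y + -216 = 0 ∩ |DB|² = 232]
2. D_y = -18  [line -1·x + -13·y + -216 = 0 ∩ |DB|² = 232]
   → D = (18, -18)
3. E_x = 35/4  [E divides CB with CE:EB = 3/4:1/4]
4. E_y = -15/4  [E divides CB with CE:EB = 3/4:1/4]
   → E = (35/4, -15/4)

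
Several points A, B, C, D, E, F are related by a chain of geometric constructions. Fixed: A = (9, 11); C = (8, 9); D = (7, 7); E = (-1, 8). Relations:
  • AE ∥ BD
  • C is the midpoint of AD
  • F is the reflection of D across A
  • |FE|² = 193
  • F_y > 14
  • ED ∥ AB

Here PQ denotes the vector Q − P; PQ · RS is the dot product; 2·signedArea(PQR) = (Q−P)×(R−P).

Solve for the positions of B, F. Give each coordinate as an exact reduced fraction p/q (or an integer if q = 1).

1. B_x = 17  [AE ∥ BD ∩ ED ∥ AB]
2. B_y = 10  [AE ∥ BD ∩ ED ∥ AB]
   → B = (17, 10)
3. F_x = 11  [F is the reflection of D across A]
4. F_y = 15  [F is the reflection of D across A]
   → F = (11, 15)

B = (17, 10)
F = (11, 15)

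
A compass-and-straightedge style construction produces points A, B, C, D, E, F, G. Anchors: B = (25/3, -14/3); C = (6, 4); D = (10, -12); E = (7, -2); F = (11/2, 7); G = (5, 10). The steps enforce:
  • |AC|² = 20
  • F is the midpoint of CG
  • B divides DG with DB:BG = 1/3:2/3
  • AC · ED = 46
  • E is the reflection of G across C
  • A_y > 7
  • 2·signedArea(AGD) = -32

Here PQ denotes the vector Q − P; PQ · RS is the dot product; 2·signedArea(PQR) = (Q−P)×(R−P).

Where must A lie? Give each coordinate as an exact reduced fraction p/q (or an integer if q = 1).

A = (4, 8)

1. A_x = 4  [2·signedArea(AGD) = -32 ∩ AC · ED = 46]
2. A_y = 8  [2·signedArea(AGD) = -32 ∩ AC · ED = 46]
   → A = (4, 8)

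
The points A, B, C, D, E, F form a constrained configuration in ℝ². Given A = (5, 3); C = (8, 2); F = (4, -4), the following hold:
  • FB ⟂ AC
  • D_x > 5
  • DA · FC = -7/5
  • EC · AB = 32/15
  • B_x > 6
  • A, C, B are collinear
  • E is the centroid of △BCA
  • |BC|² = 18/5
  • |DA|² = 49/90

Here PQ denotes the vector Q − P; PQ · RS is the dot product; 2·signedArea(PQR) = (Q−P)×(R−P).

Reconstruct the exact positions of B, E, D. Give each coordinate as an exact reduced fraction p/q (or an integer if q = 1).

1. B_x = 31/5  [A, C, B are collinear ∩ FB ⟂ AC]
2. B_y = 13/5  [A, C, B are collinear ∩ FB ⟂ AC]
   → B = (31/5, 13/5)
3. E_x = 32/5  [E is the centroid of △BCA]
4. E_y = 38/15  [E is the centroid of △BCA]
   → E = (32/5, 38/15)
5. D_x = 57/10  [line -4·x + -6·y + 197/5 = 0 ∩ |DA|² = 49/90]
6. D_y = 83/30  [line -4·x + -6·y + 197/5 = 0 ∩ |DA|² = 49/90]
   → D = (57/10, 83/30)

B = (31/5, 13/5)
D = (57/10, 83/30)
E = (32/5, 38/15)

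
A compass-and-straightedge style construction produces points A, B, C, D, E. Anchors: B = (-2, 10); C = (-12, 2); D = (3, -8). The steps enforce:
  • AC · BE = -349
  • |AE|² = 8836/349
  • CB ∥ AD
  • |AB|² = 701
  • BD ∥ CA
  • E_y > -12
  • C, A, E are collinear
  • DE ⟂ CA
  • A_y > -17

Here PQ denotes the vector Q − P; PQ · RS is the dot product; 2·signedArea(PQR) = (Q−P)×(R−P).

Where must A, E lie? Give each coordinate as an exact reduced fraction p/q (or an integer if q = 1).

1. A_x = -7  [CB ∥ AD ∩ BD ∥ CA]
2. A_y = -16  [CB ∥ AD ∩ BD ∥ CA]
   → A = (-7, -16)
3. E_x = -2913/349  [C, A, E are collinear ∩ DE ⟂ CA]
4. E_y = -3892/349  [C, A, E are collinear ∩ DE ⟂ CA]
   → E = (-2913/349, -3892/349)

A = (-7, -16)
E = (-2913/349, -3892/349)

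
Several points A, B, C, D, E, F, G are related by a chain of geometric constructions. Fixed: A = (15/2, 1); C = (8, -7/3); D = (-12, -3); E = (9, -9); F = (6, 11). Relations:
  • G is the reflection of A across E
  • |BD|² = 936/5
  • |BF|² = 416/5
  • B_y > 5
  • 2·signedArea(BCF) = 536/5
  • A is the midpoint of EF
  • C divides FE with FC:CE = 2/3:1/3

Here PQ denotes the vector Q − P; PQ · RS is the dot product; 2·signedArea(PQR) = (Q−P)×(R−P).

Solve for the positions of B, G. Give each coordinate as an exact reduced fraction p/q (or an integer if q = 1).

B = (-6/5, 27/5)
G = (21/2, -19)

1. B_x = -6/5  [line -40/3·x + -2·y + -26/5 = 0 ∩ |BD|² = 936/5]
2. B_y = 27/5  [line -40/3·x + -2·y + -26/5 = 0 ∩ |BD|² = 936/5]
   → B = (-6/5, 27/5)
3. G_x = 21/2  [G is the reflection of A across E]
4. G_y = -19  [G is the reflection of A across E]
   → G = (21/2, -19)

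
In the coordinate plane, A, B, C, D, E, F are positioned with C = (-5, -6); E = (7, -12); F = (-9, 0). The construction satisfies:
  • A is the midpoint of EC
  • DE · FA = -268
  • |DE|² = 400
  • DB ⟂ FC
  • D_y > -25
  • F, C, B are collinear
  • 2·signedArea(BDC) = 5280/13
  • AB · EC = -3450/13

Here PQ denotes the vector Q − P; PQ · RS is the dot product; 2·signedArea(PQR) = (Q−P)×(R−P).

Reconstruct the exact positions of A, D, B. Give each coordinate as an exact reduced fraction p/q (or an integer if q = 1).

A = (1, -9)
B = (155/13, -408/13)
D = (23, -24)

1. A_x = 1  [A is the midpoint of EC]
2. A_y = -9  [A is the midpoint of EC]
   → A = (1, -9)
3. D_x = 23  [line -10·x + 9·y + 446 = 0 ∩ |DE|² = 400]
4. D_y = -24  [line -10·x + 9·y + 446 = 0 ∩ |DE|² = 400]
   → D = (23, -24)
5. B_x = 155/13  [F, C, B are collinear ∩ DB ⟂ FC]
6. B_y = -408/13  [F, C, B are collinear ∩ DB ⟂ FC]
   → B = (155/13, -408/13)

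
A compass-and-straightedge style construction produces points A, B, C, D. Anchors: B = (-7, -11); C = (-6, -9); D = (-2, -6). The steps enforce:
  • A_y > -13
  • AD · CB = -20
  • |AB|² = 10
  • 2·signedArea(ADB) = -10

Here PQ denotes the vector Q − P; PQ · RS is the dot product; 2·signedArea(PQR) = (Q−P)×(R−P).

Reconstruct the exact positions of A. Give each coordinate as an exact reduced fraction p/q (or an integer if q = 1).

A = (-10, -12)

1. A_x = -10  [2·signedArea(ADB) = -10 ∩ AD · CB = -20]
2. A_y = -12  [2·signedArea(ADB) = -10 ∩ AD · CB = -20]
   → A = (-10, -12)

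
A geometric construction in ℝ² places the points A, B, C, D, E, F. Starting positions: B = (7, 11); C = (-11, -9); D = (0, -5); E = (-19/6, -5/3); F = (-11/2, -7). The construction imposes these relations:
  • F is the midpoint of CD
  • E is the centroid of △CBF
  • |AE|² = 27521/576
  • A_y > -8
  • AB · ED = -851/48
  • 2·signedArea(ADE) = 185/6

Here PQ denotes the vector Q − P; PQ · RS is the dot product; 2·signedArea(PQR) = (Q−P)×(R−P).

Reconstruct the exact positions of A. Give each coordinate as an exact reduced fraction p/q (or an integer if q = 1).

1. A_x = -55/8  [2·signedArea(ADE) = 185/6 ∩ AB · ED = -851/48]
2. A_y = -15/2  [2·signedArea(ADE) = 185/6 ∩ AB · ED = -851/48]
   → A = (-55/8, -15/2)

A = (-55/8, -15/2)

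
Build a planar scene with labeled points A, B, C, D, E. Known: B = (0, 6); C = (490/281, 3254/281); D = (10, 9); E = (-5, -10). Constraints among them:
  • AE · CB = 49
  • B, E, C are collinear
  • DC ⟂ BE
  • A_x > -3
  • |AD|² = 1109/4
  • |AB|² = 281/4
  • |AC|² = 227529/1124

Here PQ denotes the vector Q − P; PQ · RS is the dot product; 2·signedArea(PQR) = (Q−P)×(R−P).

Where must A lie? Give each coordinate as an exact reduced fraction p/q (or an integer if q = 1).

1. A_x = -5/2  [line 490/281·x + 1568/281·y + 4361/281 = 0 ∩ |AB|² = 281/4]
2. A_y = -2  [line 490/281·x + 1568/281·y + 4361/281 = 0 ∩ |AB|² = 281/4]
   → A = (-5/2, -2)

A = (-5/2, -2)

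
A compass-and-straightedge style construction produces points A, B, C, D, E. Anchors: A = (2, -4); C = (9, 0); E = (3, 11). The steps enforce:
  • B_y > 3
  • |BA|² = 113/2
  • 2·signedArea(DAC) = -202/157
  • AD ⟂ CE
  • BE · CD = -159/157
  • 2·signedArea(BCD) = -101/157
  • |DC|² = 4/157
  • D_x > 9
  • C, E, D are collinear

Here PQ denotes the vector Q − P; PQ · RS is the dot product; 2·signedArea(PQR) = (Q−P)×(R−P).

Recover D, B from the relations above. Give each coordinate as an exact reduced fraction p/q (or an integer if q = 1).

1. D_x = 1425/157  [C, E, D are collinear ∩ AD ⟂ CE]
2. D_y = -22/157  [C, E, D are collinear ∩ AD ⟂ CE]
   → D = (1425/157, -22/157)
3. B_x = 5/2  [BE · CD = -159/157 ∩ 2·signedArea(BCD) = -101/157]
4. B_y = 7/2  [BE · CD = -159/157 ∩ 2·signedArea(BCD) = -101/157]
   → B = (5/2, 7/2)

B = (5/2, 7/2)
D = (1425/157, -22/157)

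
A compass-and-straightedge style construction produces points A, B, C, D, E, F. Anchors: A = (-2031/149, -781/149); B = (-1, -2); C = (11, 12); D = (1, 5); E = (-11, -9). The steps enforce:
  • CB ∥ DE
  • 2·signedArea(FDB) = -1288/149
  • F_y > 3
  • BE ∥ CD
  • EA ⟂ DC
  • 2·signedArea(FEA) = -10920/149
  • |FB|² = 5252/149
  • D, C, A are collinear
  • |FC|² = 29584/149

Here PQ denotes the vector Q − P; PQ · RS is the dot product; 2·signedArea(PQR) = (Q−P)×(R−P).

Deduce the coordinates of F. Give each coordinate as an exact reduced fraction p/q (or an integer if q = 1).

1. F_x = -81/149  [2·signedArea(FDB) = -1288/149 ∩ 2·signedArea(FEA) = -10920/149]
2. F_y = 584/149  [2·signedArea(FDB) = -1288/149 ∩ 2·signedArea(FEA) = -10920/149]
   → F = (-81/149, 584/149)

F = (-81/149, 584/149)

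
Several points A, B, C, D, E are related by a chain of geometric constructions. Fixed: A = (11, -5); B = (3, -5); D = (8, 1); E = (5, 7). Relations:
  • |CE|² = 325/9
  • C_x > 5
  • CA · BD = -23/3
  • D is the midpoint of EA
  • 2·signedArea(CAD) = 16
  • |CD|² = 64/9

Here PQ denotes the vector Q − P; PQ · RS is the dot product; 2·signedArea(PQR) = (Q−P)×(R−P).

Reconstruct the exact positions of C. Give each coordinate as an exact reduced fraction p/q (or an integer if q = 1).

1. C_x = 16/3  [CA · BD = -23/3 ∩ 2·signedArea(CAD) = 16]
2. C_y = 1  [CA · BD = -23/3 ∩ 2·signedArea(CAD) = 16]
   → C = (16/3, 1)

C = (16/3, 1)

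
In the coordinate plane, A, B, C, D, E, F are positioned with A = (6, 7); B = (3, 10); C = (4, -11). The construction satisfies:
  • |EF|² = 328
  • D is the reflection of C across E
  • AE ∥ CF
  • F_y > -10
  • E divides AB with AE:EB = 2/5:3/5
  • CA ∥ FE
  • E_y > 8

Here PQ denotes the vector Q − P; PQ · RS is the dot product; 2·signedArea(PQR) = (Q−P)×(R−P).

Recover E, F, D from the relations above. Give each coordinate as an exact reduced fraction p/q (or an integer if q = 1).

D = (28/5, 137/5)
E = (24/5, 41/5)
F = (14/5, -49/5)

1. E_x = 24/5  [E divides AB with AE:EB = 2/5:3/5]
2. E_y = 41/5  [E divides AB with AE:EB = 2/5:3/5]
   → E = (24/5, 41/5)
3. F_x = 14/5  [CA ∥ FE ∩ AE ∥ CF]
4. F_y = -49/5  [CA ∥ FE ∩ AE ∥ CF]
   → F = (14/5, -49/5)
5. D_x = 28/5  [D is the reflection of C across E]
6. D_y = 137/5  [D is the reflection of C across E]
   → D = (28/5, 137/5)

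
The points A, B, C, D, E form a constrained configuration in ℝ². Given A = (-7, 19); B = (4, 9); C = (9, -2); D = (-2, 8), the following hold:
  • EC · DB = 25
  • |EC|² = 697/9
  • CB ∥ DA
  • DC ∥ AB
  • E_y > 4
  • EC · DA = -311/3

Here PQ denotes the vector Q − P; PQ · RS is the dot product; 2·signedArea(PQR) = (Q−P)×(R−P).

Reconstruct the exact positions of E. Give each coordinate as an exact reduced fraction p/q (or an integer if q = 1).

E = (11/3, 5)

1. E_x = 11/3  [EC · DB = 25 ∩ EC · DA = -311/3]
2. E_y = 5  [EC · DB = 25 ∩ EC · DA = -311/3]
   → E = (11/3, 5)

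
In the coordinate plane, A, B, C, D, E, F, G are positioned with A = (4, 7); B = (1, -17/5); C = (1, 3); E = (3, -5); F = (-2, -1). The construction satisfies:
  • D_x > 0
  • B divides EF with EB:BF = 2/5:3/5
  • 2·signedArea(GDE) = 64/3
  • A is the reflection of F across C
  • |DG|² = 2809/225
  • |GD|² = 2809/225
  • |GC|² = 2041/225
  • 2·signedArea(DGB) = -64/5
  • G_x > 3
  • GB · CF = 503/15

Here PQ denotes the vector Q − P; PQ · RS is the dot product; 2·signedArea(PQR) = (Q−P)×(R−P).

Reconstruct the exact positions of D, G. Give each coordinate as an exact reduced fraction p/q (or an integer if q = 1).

1. G_x = 4  [line 3·x + 4·y + -344/15 = 0 ∩ |GC|² = 2041/225]
2. G_y = 41/15  [line 3·x + 4·y + -344/15 = 0 ∩ |GC|² = 2041/225]
   → G = (4, 41/15)
3. D_x = 1  [2·signedArea(DGB) = -64/5 ∩ 2·signedArea(GDE) = 64/3]
4. D_y = 13/15  [2·signedArea(DGB) = -64/5 ∩ 2·signedArea(GDE) = 64/3]
   → D = (1, 13/15)

D = (1, 13/15)
G = (4, 41/15)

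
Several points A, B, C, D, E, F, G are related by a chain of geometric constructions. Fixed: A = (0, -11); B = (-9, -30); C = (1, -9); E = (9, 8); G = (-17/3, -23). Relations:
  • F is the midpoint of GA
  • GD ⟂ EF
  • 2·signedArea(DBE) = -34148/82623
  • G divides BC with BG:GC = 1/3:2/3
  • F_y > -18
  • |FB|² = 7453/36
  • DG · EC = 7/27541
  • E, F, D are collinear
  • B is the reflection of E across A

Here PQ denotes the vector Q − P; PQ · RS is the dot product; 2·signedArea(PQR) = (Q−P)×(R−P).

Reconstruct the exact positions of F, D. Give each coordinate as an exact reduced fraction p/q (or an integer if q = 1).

1. F_x = -17/6  [F is the midpoint of GA]
2. F_y = -17  [F is the midpoint of GA]
   → F = (-17/6, -17)
3. D_x = -468647/82623  [E, F, D are collinear ∩ GD ⟂ EF]
4. D_y = -633372/27541  [E, F, D are collinear ∩ GD ⟂ EF]
   → D = (-468647/82623, -633372/27541)

D = (-468647/82623, -633372/27541)
F = (-17/6, -17)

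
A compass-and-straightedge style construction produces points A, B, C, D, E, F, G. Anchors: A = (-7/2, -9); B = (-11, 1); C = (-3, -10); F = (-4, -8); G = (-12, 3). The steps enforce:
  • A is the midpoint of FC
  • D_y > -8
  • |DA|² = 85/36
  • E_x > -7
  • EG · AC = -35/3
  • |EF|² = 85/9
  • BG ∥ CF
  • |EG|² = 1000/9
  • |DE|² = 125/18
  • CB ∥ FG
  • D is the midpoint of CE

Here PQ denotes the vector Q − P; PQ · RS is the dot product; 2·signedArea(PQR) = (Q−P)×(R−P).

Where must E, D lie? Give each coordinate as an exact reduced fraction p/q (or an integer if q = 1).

D = (-9/2, -47/6)
E = (-6, -17/3)

1. E_x = -6  [line -1/2·x + 1·y + 8/3 = 0 ∩ |EG|² = 1000/9]
2. E_y = -17/3  [line -1/2·x + 1·y + 8/3 = 0 ∩ |EG|² = 1000/9]
   → E = (-6, -17/3)
3. D_x = -9/2  [D is the midpoint of CE]
4. D_y = -47/6  [D is the midpoint of CE]
   → D = (-9/2, -47/6)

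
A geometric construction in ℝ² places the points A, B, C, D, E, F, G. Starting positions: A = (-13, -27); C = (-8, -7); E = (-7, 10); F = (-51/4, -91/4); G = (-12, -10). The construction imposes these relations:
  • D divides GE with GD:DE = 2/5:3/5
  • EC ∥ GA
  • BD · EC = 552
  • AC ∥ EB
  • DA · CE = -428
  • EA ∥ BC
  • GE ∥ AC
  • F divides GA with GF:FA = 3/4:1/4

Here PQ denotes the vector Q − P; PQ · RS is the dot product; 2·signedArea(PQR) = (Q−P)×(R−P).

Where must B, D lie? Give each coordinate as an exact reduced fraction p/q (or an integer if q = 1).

B = (-2, 30)
D = (-10, -2)

1. B_x = -2  [EA ∥ BC ∩ AC ∥ EB]
2. B_y = 30  [EA ∥ BC ∩ AC ∥ EB]
   → B = (-2, 30)
3. D_x = -10  [D divides GE with GD:DE = 2/5:3/5]
4. D_y = -2  [D divides GE with GD:DE = 2/5:3/5]
   → D = (-10, -2)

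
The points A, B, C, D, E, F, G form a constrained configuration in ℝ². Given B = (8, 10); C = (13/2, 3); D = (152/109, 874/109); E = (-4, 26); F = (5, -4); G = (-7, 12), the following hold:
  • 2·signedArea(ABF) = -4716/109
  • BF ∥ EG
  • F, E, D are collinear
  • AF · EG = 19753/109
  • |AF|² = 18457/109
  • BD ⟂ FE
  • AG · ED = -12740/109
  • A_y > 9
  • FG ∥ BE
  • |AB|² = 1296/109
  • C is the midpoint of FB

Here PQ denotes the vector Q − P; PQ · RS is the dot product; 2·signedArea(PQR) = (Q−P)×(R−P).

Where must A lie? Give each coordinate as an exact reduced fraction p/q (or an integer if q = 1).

A = (512/109, 982/109)

1. A_x = 512/109  [AF · EG = 19753/109 ∩ 2·signedArea(ABF) = -4716/109]
2. A_y = 982/109  [AF · EG = 19753/109 ∩ 2·signedArea(ABF) = -4716/109]
   → A = (512/109, 982/109)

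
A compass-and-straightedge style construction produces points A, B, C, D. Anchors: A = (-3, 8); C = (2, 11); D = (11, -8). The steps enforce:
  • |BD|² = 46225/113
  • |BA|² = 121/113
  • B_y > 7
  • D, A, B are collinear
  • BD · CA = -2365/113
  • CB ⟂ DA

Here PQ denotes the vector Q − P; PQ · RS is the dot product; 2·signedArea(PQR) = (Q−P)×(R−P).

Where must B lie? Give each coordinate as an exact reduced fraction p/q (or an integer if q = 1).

1. B_x = -262/113  [D, A, B are collinear ∩ CB ⟂ DA]
2. B_y = 816/113  [D, A, B are collinear ∩ CB ⟂ DA]
   → B = (-262/113, 816/113)

B = (-262/113, 816/113)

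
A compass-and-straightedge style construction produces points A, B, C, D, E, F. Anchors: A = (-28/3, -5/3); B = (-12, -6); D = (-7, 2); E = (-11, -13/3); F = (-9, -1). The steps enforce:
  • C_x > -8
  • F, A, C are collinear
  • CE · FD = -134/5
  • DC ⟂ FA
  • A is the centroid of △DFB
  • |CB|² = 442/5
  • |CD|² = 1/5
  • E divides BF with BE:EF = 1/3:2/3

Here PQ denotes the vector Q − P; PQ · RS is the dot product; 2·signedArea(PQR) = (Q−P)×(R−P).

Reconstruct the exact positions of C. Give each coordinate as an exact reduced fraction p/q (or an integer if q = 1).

1. C_x = -37/5  [F, A, C are collinear ∩ DC ⟂ FA]
2. C_y = 11/5  [F, A, C are collinear ∩ DC ⟂ FA]
   → C = (-37/5, 11/5)

C = (-37/5, 11/5)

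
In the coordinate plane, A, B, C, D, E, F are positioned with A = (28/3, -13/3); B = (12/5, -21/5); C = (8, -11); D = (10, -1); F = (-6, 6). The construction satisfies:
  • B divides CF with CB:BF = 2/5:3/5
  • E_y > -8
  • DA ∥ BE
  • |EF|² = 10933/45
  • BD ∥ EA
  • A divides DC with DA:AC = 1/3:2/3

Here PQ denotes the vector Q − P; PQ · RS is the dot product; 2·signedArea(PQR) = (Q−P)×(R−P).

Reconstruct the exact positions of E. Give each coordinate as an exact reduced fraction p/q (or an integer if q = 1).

1. E_x = 26/15  [BD ∥ EA ∩ DA ∥ BE]
2. E_y = -113/15  [BD ∥ EA ∩ DA ∥ BE]
   → E = (26/15, -113/15)

E = (26/15, -113/15)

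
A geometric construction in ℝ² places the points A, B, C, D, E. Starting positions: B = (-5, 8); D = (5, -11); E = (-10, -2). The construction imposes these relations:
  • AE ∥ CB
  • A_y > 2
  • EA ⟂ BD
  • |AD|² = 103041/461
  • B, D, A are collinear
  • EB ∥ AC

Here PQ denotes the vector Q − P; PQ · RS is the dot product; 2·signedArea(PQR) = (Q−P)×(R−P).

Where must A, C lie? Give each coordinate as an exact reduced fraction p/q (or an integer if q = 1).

1. A_x = -905/461  [B, D, A are collinear ∩ EA ⟂ BD]
2. A_y = 1028/461  [B, D, A are collinear ∩ EA ⟂ BD]
   → A = (-905/461, 1028/461)
3. C_x = 1400/461  [AE ∥ CB ∩ EB ∥ AC]
4. C_y = 5638/461  [AE ∥ CB ∩ EB ∥ AC]
   → C = (1400/461, 5638/461)

A = (-905/461, 1028/461)
C = (1400/461, 5638/461)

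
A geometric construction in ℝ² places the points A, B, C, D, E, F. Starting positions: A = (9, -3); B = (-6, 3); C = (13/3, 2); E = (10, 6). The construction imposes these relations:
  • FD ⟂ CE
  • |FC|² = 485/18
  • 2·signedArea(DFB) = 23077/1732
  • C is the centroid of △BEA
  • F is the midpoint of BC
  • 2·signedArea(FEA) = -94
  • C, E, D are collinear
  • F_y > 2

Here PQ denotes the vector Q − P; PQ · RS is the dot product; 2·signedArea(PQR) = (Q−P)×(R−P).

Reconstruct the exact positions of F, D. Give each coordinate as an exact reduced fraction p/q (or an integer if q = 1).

1. F_x = -5/6  [F is the midpoint of BC]
2. F_y = 5/2  [F is the midpoint of BC]
   → F = (-5/6, 5/2)
3. D_x = 2911/2598  [C, E, D are collinear ∩ FD ⟂ CE]
4. D_y = -116/433  [C, E, D are collinear ∩ FD ⟂ CE]
   → D = (2911/2598, -116/433)

D = (2911/2598, -116/433)
F = (-5/6, 5/2)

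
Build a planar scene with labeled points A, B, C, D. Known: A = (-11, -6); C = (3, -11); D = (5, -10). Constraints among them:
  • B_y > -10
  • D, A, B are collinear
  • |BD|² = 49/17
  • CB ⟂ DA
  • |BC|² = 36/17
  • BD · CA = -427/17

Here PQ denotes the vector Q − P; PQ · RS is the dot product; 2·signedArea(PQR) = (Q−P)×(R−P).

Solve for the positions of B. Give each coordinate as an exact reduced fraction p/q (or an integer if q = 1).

1. B_x = 57/17  [D, A, B are collinear ∩ CB ⟂ DA]
2. B_y = -163/17  [D, A, B are collinear ∩ CB ⟂ DA]
   → B = (57/17, -163/17)

B = (57/17, -163/17)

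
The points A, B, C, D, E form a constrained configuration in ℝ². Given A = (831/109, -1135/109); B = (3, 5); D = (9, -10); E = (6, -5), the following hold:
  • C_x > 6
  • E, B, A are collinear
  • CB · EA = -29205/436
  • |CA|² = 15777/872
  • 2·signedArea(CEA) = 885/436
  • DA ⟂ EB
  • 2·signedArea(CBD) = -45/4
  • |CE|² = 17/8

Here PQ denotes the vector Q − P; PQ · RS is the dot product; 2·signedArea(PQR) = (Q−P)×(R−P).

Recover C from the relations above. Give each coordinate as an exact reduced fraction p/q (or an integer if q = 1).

C = (27/4, -25/4)

1. C_x = 27/4  [2·signedArea(CEA) = 885/436 ∩ CB · EA = -29205/436]
2. C_y = -25/4  [2·signedArea(CEA) = 885/436 ∩ CB · EA = -29205/436]
   → C = (27/4, -25/4)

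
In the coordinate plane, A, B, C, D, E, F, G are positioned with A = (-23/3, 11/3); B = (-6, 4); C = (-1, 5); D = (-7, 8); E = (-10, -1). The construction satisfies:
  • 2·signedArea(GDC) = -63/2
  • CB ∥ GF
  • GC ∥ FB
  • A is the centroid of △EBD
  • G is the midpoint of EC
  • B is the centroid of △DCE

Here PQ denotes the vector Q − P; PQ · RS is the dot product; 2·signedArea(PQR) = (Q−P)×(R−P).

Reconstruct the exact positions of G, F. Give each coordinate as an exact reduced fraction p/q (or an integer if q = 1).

1. G_x = -11/2  [G is the midpoint of EC]
2. G_y = 2  [G is the midpoint of EC]
   → G = (-11/2, 2)
3. F_x = -21/2  [GC ∥ FB ∩ CB ∥ GF]
4. F_y = 1  [GC ∥ FB ∩ CB ∥ GF]
   → F = (-21/2, 1)

F = (-21/2, 1)
G = (-11/2, 2)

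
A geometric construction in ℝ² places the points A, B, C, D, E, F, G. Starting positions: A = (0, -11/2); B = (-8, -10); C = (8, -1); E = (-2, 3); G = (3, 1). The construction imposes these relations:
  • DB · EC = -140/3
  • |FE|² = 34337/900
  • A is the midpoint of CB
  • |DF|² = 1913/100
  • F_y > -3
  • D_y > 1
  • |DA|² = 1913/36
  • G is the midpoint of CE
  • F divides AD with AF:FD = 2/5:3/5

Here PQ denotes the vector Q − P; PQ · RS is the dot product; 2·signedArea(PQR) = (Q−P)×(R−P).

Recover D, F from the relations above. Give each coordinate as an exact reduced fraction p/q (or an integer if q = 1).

D = (4/3, 5/3)
F = (8/15, -79/30)

1. D_x = 4/3  [line -10·x + 4·y + 20/3 = 0 ∩ |DA|² = 1913/36]
2. D_y = 5/3  [line -10·x + 4·y + 20/3 = 0 ∩ |DA|² = 1913/36]
   → D = (4/3, 5/3)
3. F_x = 8/15  [F divides AD with AF:FD = 2/5:3/5]
4. F_y = -79/30  [F divides AD with AF:FD = 2/5:3/5]
   → F = (8/15, -79/30)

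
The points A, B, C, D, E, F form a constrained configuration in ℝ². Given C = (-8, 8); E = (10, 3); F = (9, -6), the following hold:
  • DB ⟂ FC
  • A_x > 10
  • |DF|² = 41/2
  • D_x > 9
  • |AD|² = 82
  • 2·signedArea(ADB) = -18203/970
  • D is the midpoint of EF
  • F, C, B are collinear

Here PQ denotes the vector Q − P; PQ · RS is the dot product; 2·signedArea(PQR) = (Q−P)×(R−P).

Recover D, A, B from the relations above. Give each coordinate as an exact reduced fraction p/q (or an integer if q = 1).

A = (21/2, 15/2)
B = (6877/970, -2147/485)
D = (19/2, -3/2)

1. D_x = 19/2  [D is the midpoint of EF]
2. D_y = -3/2  [D is the midpoint of EF]
   → D = (19/2, -3/2)
3. B_x = 6877/970  [F, C, B are collinear ∩ DB ⟂ FC]
4. B_y = -2147/485  [F, C, B are collinear ∩ DB ⟂ FC]
   → B = (6877/970, -2147/485)
5. A_x = 21/2  [line 2839/970·x + -1169/485·y + -24549/1940 = 0 ∩ |AD|² = 82]
6. A_y = 15/2  [line 2839/970·x + -1169/485·y + -24549/1940 = 0 ∩ |AD|² = 82]
   → A = (21/2, 15/2)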